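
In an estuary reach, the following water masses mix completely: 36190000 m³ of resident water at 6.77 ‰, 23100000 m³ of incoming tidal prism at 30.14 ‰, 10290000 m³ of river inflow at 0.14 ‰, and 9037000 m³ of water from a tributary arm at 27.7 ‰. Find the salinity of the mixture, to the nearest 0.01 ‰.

15.17 ‰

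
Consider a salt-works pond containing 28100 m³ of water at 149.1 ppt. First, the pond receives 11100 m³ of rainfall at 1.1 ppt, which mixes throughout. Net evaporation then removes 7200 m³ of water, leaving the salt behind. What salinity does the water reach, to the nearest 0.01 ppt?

After mixing: salt = 28,100×149.1 + 11,100×1.1 = 4,201,920; volume = 39,200 m³
After evaporation: salt unchanged = 4,201,920; volume = 39,200 − 7,200 = 32,000 m³
S = 4,201,920 / 32,000 = 131.31 ppt

131.31 ppt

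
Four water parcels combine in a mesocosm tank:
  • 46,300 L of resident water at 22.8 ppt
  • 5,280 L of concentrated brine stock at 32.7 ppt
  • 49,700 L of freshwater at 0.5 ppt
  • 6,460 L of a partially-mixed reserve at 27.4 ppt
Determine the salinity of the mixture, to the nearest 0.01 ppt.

13.27 ppt

Total salt / total volume:
salt = 46,300×22.8 + 5,280×32.7 + 49,700×0.5 + 6,460×27.4 = 1,055,640 + 172,656 + 24,850 + 177,004 = 1,430,150
volume = 46,300 + 5,280 + 49,700 + 6,460 = 107,740 L
S = 1,430,150 / 107,740 = 13.2741 ppt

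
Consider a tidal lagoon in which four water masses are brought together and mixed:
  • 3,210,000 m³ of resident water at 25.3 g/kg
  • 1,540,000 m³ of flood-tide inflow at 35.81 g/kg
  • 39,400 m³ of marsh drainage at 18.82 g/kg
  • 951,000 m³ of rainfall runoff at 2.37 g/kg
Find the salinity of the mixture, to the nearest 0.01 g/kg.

24.28 g/kg

Salt balance:
salt = 3,210,000×25.3 + 1,540,000×35.81 + 39,400×18.82 + 951,000×2.37 = 81,213,000 + 55,147,400 + 741,508 + 2,253,870 = 139,355,778
volume = 3,210,000 + 1,540,000 + 39,400 + 951,000 = 5,740,400 m³
S = 139,355,778 / 5,740,400 = 24.2763 g/kg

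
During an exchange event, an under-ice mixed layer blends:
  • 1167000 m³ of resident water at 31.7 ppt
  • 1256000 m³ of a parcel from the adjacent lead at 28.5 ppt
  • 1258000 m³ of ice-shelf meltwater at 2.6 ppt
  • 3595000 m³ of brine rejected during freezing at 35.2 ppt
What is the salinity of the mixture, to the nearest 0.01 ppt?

27.85 ppt

Total salt / total volume:
salt = 1,167,000×31.7 + 1,256,000×28.5 + 1,258,000×2.6 + 3,595,000×35.2 = 36,993,900 + 35,796,000 + 3,270,800 + 126,544,000 = 202,604,700
volume = 1,167,000 + 1,256,000 + 1,258,000 + 3,595,000 = 7,276,000 m³
S = 202,604,700 / 7,276,000 = 27.8456 ppt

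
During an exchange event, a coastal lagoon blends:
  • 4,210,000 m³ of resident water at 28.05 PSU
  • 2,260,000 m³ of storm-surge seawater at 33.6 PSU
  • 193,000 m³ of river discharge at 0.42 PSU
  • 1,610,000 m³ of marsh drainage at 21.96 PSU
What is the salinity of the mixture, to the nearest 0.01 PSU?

Weighted by volume,
salt = 4,210,000×28.05 + 2,260,000×33.6 + 193,000×0.42 + 1,610,000×21.96 = 118,090,500 + 75,936,000 + 81,060 + 35,355,600 = 229,463,160
volume = 4,210,000 + 2,260,000 + 193,000 + 1,610,000 = 8,273,000 m³
S = 229,463,160 / 8,273,000 = 27.7364 PSU

27.74 PSU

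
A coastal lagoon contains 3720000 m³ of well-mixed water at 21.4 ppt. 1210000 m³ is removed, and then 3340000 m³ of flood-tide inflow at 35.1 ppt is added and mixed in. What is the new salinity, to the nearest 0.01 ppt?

Remaining after removal: 2,510,000 m³ at 21.4 ppt (salt = 53,714,000)
After addition: salt = 53,714,000 + 3,340,000×35.1 = 170,948,000; volume = 5,850,000 m³
S = 170,948,000 / 5,850,000 = 29.2219 ppt

29.22 ppt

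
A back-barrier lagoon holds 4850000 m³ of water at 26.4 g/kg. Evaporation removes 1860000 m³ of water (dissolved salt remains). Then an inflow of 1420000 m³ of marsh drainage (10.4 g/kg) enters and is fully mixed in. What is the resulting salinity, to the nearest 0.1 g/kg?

After evaporation: salt = 4,850,000×26.4 = 128,040,000; volume = 4,850,000 − 1,860,000 = 2,990,000 m³
After mixing: salt = 128,040,000 + 1,420,000×10.4 = 142,808,000; volume = 2,990,000 + 1,420,000 = 4,410,000 m³
S = 142,808,000 / 4,410,000 = 32.3828 g/kg

32.4 g/kg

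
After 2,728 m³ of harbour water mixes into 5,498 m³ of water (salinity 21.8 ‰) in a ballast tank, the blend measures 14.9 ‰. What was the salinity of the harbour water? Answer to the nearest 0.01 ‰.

Salt balance: 5,498×21.8 + 2,728×S = 8,226×14.9
119,856.4 + 2,728·S = 122,567.4
S = (122,567.4 − 119,856.4) / 2,728 = 0.9938 ‰

0.99 ‰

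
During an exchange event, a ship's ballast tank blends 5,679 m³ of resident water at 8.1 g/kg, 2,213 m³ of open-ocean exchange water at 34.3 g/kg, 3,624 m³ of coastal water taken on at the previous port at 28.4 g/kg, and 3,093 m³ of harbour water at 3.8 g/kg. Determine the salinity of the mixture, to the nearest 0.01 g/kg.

16.19 g/kg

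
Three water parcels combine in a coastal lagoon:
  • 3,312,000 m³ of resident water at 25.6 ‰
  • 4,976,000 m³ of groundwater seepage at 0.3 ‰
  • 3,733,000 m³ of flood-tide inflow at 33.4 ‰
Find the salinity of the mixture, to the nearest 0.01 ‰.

Conserving salt mass:
salt = 3,312,000×25.6 + 4,976,000×0.3 + 3,733,000×33.4 = 84,787,200 + 1,492,800 + 124,682,200 = 210,962,200
volume = 3,312,000 + 4,976,000 + 3,733,000 = 12,021,000 m³
S = 210,962,200 / 12,021,000 = 17.5495 ‰

17.55 ‰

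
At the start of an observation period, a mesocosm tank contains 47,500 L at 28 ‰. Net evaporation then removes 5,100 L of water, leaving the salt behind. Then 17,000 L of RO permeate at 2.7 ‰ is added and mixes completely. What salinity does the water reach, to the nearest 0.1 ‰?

23.2 ‰

After evaporation: salt = 47,500×28 = 1,330,000; volume = 47,500 − 5,100 = 42,400 L
After mixing: salt = 1,330,000 + 17,000×2.7 = 1,375,900; volume = 42,400 + 17,000 = 59,400 L
S = 1,375,900 / 59,400 = 23.1633 ‰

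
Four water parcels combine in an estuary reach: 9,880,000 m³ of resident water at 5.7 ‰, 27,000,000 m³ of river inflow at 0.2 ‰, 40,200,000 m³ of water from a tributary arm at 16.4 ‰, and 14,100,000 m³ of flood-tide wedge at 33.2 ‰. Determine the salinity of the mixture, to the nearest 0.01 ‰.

Salt balance:
salt = 9,880,000×5.7 + 27,000,000×0.2 + 40,200,000×16.4 + 14,100,000×33.2 = 56,316,000 + 5,400,000 + 659,280,000 + 468,120,000 = 1,189,116,000
volume = 9,880,000 + 27,000,000 + 40,200,000 + 14,100,000 = 91,180,000 m³
S = 1,189,116,000 / 91,180,000 = 13.0414 ‰

13.04 ‰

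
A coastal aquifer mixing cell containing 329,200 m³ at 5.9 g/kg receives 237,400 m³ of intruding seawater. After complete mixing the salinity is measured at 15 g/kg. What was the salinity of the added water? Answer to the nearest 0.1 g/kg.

27.6 g/kg

Salt balance: 329,200×5.9 + 237,400×S = 566,600×15
1,942,280 + 237,400·S = 8,499,000
S = (8,499,000 − 1,942,280) / 237,400 = 27.6189 g/kg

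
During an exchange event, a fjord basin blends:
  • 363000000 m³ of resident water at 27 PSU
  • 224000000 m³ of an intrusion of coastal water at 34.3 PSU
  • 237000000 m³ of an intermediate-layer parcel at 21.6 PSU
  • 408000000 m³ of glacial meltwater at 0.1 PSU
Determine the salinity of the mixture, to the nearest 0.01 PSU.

18.38 PSU

Mass of salt is conserved:
salt = 363,000,000×27 + 224,000,000×34.3 + 237,000,000×21.6 + 408,000,000×0.1 = 9,801,000,000 + 7,683,200,000 + 5,119,200,000 + 40,800,000 = 22,644,200,000
volume = 363,000,000 + 224,000,000 + 237,000,000 + 408,000,000 = 1,232,000,000 m³
S = 22,644,200,000 / 1,232,000,000 = 18.38 PSU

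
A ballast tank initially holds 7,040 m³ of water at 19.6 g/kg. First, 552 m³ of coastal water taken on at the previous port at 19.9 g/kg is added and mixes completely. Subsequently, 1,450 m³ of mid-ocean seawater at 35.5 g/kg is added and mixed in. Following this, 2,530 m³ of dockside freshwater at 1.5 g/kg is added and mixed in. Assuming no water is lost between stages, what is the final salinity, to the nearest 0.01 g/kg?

Total salt / total volume:
Initial salt = 7,040×19.6 = 137,984
After stage 1: salt = 137,984 + 552×19.9 = 148,968.8; volume = 7,592 m³; S = 19.622 g/kg
After stage 2: salt = 148,968.8 + 1,450×35.5 = 200,443.8; volume = 9,042 m³; S = 22.168 g/kg
After stage 3: salt = 200,443.8 + 2,530×1.5 = 204,238.8; volume = 11,572 m³
S = 204,238.8 / 11,572 = 17.6494 g/kg

17.65 g/kg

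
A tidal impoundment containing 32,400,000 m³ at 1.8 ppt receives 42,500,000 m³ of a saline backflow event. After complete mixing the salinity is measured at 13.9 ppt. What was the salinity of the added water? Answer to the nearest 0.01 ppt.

Salt balance: 32,400,000×1.8 + 42,500,000×S = 74,900,000×13.9
58,320,000 + 42,500,000·S = 1,041,110,000
S = (1,041,110,000 − 58,320,000) / 42,500,000 = 23.1245 ppt

23.12 ppt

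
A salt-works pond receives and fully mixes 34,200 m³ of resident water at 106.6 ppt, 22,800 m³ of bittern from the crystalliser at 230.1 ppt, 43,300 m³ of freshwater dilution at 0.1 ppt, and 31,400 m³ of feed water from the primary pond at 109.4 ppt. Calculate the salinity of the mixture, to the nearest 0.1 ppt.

93.6 ppt

Mass of salt is conserved:
salt = 34,200×106.6 + 22,800×230.1 + 43,300×0.1 + 31,400×109.4 = 3,645,720 + 5,246,280 + 4,330 + 3,435,160 = 12,331,490
volume = 34,200 + 22,800 + 43,300 + 31,400 = 131,700 m³
S = 12,331,490 / 131,700 = 93.633 ppt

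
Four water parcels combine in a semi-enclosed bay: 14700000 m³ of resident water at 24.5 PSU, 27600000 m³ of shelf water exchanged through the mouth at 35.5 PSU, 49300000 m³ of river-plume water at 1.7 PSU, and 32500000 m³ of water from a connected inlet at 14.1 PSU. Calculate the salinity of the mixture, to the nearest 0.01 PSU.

15.17 PSU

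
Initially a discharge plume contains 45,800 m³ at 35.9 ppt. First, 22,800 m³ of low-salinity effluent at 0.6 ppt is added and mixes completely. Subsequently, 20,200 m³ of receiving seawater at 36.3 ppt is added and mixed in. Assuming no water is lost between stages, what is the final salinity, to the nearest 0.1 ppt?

Total salt / total volume:
Initial salt = 45,800×35.9 = 1,644,220
After stage 1: salt = 1,644,220 + 22,800×0.6 = 1,657,900; volume = 68,600 m³; S = 24.168 ppt
After stage 2: salt = 1,657,900 + 20,200×36.3 = 2,391,160; volume = 88,800 m³
S = 2,391,160 / 88,800 = 26.9275 ppt

26.9 ppt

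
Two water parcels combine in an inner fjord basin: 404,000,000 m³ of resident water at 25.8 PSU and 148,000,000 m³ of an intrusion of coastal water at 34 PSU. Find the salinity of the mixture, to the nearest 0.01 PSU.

Weighted by volume,
salt = 404,000,000×25.8 + 148,000,000×34 = 10,423,200,000 + 5,032,000,000 = 15,455,200,000
volume = 404,000,000 + 148,000,000 = 552,000,000 m³
S = 15,455,200,000 / 552,000,000 = 27.9986 PSU

28.00 PSU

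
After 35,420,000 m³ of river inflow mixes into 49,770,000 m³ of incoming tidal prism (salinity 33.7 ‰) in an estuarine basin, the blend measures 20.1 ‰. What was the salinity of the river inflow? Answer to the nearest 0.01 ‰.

0.99 ‰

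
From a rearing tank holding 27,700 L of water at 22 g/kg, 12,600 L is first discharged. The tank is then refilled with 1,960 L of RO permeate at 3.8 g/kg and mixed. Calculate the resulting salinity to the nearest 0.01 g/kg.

19.91 g/kg

Remaining after removal: 15,100 L at 22 g/kg (salt = 332,200)
After addition: salt = 332,200 + 1,960×3.8 = 339,648; volume = 17,060 L
S = 339,648 / 17,060 = 19.909 g/kg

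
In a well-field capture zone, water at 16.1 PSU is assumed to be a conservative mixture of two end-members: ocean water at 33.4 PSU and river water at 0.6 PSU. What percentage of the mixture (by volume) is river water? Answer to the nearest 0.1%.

Let f be the freshwater fraction. Salt balance per unit volume:
f×0.6 + (1−f)×33.4 = 16.1
f = (33.4 − 16.1) / (33.4 − 0.6) = 17.3/32.8 = 0.5274

52.7%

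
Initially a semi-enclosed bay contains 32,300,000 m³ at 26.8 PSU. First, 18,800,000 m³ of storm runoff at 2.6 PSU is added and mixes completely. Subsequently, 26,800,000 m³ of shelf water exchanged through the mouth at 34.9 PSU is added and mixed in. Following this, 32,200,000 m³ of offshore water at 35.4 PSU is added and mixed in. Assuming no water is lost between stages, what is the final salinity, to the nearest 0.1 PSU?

27.2 PSU

By conservation of dissolved salt,
Initial salt = 32,300,000×26.8 = 865,640,000
After stage 1: salt = 865,640,000 + 18,800,000×2.6 = 914,520,000; volume = 51,100,000 m³; S = 17.897 PSU
After stage 2: salt = 914,520,000 + 26,800,000×34.9 = 1,849,840,000; volume = 77,900,000 m³; S = 23.746 PSU
After stage 3: salt = 1,849,840,000 + 32,200,000×35.4 = 2,989,720,000; volume = 110,100,000 m³
S = 2,989,720,000 / 110,100,000 = 27.1546 PSU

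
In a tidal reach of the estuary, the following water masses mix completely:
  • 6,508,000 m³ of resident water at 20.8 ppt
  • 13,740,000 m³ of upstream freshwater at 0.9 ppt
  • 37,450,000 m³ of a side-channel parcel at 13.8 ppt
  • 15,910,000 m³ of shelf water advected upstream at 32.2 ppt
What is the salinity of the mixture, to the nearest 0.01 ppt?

Salt balance:
salt = 6,508,000×20.8 + 13,740,000×0.9 + 37,450,000×13.8 + 15,910,000×32.2 = 135,366,400 + 12,366,000 + 516,810,000 + 512,302,000 = 1,176,844,400
volume = 6,508,000 + 13,740,000 + 37,450,000 + 15,910,000 = 73,608,000 m³
S = 1,176,844,400 / 73,608,000 = 15.988 ppt

15.99 ppt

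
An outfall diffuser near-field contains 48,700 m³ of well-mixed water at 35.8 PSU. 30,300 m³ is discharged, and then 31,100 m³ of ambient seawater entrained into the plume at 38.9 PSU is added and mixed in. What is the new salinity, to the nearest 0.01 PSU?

Remaining after removal: 18,400 m³ at 35.8 PSU (salt = 658,720)
After addition: salt = 658,720 + 31,100×38.9 = 1,868,510; volume = 49,500 m³
S = 1,868,510 / 49,500 = 37.7477 PSU

37.75 PSU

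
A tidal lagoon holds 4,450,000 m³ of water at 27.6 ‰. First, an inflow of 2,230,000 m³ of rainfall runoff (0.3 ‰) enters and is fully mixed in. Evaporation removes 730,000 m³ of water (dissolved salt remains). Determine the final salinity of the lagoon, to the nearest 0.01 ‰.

After mixing: salt = 4,450,000×27.6 + 2,230,000×0.3 = 123,489,000; volume = 6,680,000 m³
After evaporation: salt unchanged = 123,489,000; volume = 6,680,000 − 730,000 = 5,950,000 m³
S = 123,489,000 / 5,950,000 = 20.7545 ‰

20.75 ‰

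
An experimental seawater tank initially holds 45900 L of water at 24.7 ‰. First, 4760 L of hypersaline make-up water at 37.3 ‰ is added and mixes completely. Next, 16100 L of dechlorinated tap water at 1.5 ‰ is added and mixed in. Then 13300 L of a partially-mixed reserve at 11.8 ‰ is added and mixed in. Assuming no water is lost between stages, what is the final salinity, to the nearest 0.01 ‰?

18.64 ‰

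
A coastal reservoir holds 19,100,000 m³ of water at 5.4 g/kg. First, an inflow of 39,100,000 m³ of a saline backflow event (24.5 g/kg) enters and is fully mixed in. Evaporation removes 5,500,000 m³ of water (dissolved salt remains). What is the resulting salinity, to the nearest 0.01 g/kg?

20.13 g/kg

After mixing: salt = 19,100,000×5.4 + 39,100,000×24.5 = 1,061,090,000; volume = 58,200,000 m³
After evaporation: salt unchanged = 1,061,090,000; volume = 58,200,000 − 5,500,000 = 52,700,000 m³
S = 1,061,090,000 / 52,700,000 = 20.1345 g/kg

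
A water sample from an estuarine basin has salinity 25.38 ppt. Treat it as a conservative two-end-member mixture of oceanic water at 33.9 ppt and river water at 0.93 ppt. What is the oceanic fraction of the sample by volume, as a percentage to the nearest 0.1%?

74.2%

Let g be the oceanic fraction. Salt balance per unit volume:
g×33.9 + (1−g)×0.93 = 25.38
g = (25.38 − 0.93) / (33.9 − 0.93) = 24.45/32.97 = 0.7416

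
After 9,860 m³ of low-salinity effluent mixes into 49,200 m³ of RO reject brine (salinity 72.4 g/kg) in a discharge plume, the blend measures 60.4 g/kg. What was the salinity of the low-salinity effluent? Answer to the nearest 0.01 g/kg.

0.52 g/kg

Salt balance: 49,200×72.4 + 9,860×S = 59,060×60.4
3,562,080 + 9,860·S = 3,567,224
S = (3,567,224 − 3,562,080) / 9,860 = 0.5217 g/kg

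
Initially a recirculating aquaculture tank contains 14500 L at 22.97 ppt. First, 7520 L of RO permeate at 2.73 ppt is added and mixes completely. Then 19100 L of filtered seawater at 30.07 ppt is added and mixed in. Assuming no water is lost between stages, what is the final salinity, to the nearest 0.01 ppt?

22.57 ppt

By conservation of dissolved salt,
Initial salt = 14,500×22.97 = 333,065
After stage 1: salt = 333,065 + 7,520×2.73 = 353,594.6; volume = 22,020 L; S = 16.058 ppt
After stage 2: salt = 353,594.6 + 19,100×30.07 = 927,931.6; volume = 41,120 L
S = 927,931.6 / 41,120 = 22.5664 ppt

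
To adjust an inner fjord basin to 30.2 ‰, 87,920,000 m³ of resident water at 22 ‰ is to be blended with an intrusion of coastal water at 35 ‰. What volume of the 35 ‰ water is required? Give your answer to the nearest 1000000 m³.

150000000 m³

Salt balance: 87,920,000×22 + V×35 = (87,920,000+V)×30.2
1,934,240,000 + 35V = 2,655,184,000 + 30.2V
720,944,000 = 4.8V
V = 150,196,666.67 m³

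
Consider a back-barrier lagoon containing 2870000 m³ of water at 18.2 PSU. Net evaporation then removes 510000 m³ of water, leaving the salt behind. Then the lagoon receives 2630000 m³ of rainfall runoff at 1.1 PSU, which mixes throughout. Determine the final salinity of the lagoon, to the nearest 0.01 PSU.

11.05 PSU

After evaporation: salt = 2,870,000×18.2 = 52,234,000; volume = 2,870,000 − 510,000 = 2,360,000 m³
After mixing: salt = 52,234,000 + 2,630,000×1.1 = 55,127,000; volume = 2,360,000 + 2,630,000 = 4,990,000 m³
S = 55,127,000 / 4,990,000 = 11.0475 PSU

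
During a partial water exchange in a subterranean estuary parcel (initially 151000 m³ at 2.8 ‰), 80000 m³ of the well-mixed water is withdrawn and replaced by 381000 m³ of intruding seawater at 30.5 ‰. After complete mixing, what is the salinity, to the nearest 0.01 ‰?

26.15 ‰

Remaining after removal: 71,000 m³ at 2.8 ‰ (salt = 198,800)
After addition: salt = 198,800 + 381,000×30.5 = 11,819,300; volume = 452,000 m³
S = 11,819,300 / 452,000 = 26.1489 ‰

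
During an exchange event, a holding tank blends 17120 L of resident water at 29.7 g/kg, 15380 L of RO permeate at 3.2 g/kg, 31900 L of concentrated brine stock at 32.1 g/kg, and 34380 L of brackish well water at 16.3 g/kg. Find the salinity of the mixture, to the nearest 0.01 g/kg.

21.69 g/kg

Weighted by volume,
salt = 17,120×29.7 + 15,380×3.2 + 31,900×32.1 + 34,380×16.3 = 508,464 + 49,216 + 1,023,990 + 560,394 = 2,142,064
volume = 17,120 + 15,380 + 31,900 + 34,380 = 98,780 L
S = 2,142,064 / 98,780 = 21.6852 g/kg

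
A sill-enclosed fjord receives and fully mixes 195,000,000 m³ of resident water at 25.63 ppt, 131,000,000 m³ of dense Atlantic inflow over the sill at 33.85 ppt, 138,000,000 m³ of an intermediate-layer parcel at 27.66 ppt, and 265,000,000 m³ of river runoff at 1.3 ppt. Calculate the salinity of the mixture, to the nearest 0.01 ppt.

18.65 ppt

Total salt / total volume:
salt = 195,000,000×25.63 + 131,000,000×33.85 + 138,000,000×27.66 + 265,000,000×1.3 = 4,997,850,000 + 4,434,350,000 + 3,817,080,000 + 344,500,000 = 13,593,780,000
volume = 195,000,000 + 131,000,000 + 138,000,000 + 265,000,000 = 729,000,000 m³
S = 13,593,780,000 / 729,000,000 = 18.6472 ppt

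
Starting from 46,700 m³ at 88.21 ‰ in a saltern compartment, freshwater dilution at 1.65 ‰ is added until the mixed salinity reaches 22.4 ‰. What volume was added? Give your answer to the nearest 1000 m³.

Salt balance: 46,700×88.21 + V×1.65 = (46,700+V)×22.4
4,119,407 + 1.65V = 1,046,080 + 22.4V
3,073,327 = 20.75V
V = 148,112.14 m³

148000 m³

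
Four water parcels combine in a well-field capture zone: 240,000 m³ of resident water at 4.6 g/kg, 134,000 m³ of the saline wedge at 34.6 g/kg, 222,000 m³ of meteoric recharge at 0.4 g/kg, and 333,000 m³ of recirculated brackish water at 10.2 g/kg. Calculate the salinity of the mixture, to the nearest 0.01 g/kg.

Salt balance:
salt = 240,000×4.6 + 134,000×34.6 + 222,000×0.4 + 333,000×10.2 = 1,104,000 + 4,636,400 + 88,800 + 3,396,600 = 9,225,800
volume = 240,000 + 134,000 + 222,000 + 333,000 = 929,000 m³
S = 9,225,800 / 929,000 = 9.9309 g/kg

9.93 g/kg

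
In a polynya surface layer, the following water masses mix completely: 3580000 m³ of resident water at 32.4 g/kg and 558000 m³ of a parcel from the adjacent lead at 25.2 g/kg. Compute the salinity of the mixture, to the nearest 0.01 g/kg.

Weighted by volume,
salt = 3,580,000×32.4 + 558,000×25.2 = 115,992,000 + 14,061,600 = 130,053,600
volume = 3,580,000 + 558,000 = 4,138,000 m³
S = 130,053,600 / 4,138,000 = 31.4291 g/kg

31.43 g/kg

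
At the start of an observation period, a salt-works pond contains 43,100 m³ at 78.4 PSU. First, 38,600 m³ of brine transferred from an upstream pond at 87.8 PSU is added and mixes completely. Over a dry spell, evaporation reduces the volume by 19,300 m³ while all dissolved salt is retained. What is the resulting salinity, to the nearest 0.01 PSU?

108.46 PSU

After mixing: salt = 43,100×78.4 + 38,600×87.8 = 6,768,120; volume = 81,700 m³
After evaporation: salt unchanged = 6,768,120; volume = 81,700 − 19,300 = 62,400 m³
S = 6,768,120 / 62,400 = 108.4635 PSU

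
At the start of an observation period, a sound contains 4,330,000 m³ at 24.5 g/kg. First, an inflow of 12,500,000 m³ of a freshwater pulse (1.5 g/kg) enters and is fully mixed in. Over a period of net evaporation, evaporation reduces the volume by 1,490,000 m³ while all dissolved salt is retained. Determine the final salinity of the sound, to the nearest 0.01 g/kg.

8.14 g/kg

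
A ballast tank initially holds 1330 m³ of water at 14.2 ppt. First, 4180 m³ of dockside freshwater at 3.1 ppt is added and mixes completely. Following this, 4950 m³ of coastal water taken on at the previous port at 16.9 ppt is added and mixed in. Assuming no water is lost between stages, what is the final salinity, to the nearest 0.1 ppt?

11.0 ppt

Salt balance:
Initial salt = 1,330×14.2 = 18,886
After stage 1: salt = 18,886 + 4,180×3.1 = 31,844; volume = 5,510 m³; S = 5.779 ppt
After stage 2: salt = 31,844 + 4,950×16.9 = 115,499; volume = 10,460 m³
S = 115,499 / 10,460 = 11.042 ppt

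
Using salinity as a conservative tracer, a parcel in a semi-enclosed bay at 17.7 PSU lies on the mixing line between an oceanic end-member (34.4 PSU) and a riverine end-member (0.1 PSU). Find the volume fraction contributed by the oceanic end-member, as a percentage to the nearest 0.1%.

51.3%

Let g be the oceanic fraction. Salt balance per unit volume:
g×34.4 + (1−g)×0.1 = 17.7
g = (17.7 − 0.1) / (34.4 − 0.1) = 17.6/34.3 = 0.5131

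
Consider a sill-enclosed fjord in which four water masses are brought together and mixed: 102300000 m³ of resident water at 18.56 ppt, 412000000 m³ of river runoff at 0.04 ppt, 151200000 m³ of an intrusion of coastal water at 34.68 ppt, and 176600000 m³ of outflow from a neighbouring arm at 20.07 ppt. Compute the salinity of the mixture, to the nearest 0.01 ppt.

Weighted by volume,
salt = 102,300,000×18.56 + 412,000,000×0.04 + 151,200,000×34.68 + 176,600,000×20.07 = 1,898,688,000 + 16,480,000 + 5,243,616,000 + 3,544,362,000 = 10,703,146,000
volume = 102,300,000 + 412,000,000 + 151,200,000 + 176,600,000 = 842,100,000 m³
S = 10,703,146,000 / 842,100,000 = 12.7101 ppt

12.71 ppt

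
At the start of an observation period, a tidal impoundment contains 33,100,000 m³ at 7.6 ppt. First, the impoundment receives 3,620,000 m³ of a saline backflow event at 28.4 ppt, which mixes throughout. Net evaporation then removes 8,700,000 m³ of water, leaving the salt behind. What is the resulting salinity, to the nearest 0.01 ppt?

12.65 ppt

After mixing: salt = 33,100,000×7.6 + 3,620,000×28.4 = 354,368,000; volume = 36,720,000 m³
After evaporation: salt unchanged = 354,368,000; volume = 36,720,000 − 8,700,000 = 28,020,000 m³
S = 354,368,000 / 28,020,000 = 12.647 ppt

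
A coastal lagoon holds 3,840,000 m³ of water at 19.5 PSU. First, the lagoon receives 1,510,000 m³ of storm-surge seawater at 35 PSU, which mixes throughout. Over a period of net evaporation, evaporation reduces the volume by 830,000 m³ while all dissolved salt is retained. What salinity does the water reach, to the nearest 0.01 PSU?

28.26 PSU

After mixing: salt = 3,840,000×19.5 + 1,510,000×35 = 127,730,000; volume = 5,350,000 m³
After evaporation: salt unchanged = 127,730,000; volume = 5,350,000 − 830,000 = 4,520,000 m³
S = 127,730,000 / 4,520,000 = 28.2588 PSU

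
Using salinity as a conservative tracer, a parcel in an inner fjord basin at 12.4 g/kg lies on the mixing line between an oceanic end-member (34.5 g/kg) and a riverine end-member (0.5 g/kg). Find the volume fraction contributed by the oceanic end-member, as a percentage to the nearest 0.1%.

35.0%

Let g be the oceanic fraction. Salt balance per unit volume:
g×34.5 + (1−g)×0.5 = 12.4
g = (12.4 − 0.5) / (34.5 − 0.5) = 11.9/34 = 0.35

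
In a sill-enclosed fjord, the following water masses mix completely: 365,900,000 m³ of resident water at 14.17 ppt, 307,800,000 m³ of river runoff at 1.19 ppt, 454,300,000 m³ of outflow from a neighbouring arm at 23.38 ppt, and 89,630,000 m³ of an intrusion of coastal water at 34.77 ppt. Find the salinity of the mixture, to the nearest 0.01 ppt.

15.84 ppt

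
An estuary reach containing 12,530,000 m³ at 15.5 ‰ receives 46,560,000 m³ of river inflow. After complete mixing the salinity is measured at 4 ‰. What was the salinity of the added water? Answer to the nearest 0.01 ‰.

0.91 ‰

Salt balance: 12,530,000×15.5 + 46,560,000×S = 59,090,000×4
194,215,000 + 46,560,000·S = 236,360,000
S = (236,360,000 − 194,215,000) / 46,560,000 = 0.9052 ‰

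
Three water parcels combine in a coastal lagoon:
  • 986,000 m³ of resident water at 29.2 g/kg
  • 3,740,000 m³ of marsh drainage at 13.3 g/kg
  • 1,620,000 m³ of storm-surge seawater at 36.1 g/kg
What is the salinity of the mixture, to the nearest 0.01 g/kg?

Mass of salt is conserved:
salt = 986,000×29.2 + 3,740,000×13.3 + 1,620,000×36.1 = 28,791,200 + 49,742,000 + 58,482,000 = 137,015,200
volume = 986,000 + 3,740,000 + 1,620,000 = 6,346,000 m³
S = 137,015,200 / 6,346,000 = 21.5908 g/kg

21.59 g/kg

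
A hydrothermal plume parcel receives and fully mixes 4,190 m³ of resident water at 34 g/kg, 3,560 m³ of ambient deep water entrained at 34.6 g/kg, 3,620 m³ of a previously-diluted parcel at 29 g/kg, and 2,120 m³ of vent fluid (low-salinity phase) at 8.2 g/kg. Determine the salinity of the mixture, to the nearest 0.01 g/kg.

Mass of salt is conserved:
salt = 4,190×34 + 3,560×34.6 + 3,620×29 + 2,120×8.2 = 142,460 + 123,176 + 104,980 + 17,384 = 388,000
volume = 4,190 + 3,560 + 3,620 + 2,120 = 13,490 m³
S = 388,000 / 13,490 = 28.762 g/kg

28.76 g/kg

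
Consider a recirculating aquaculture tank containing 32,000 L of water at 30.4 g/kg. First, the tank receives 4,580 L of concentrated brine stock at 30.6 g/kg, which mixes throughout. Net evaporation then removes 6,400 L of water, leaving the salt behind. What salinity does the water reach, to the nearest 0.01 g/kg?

36.88 g/kg

After mixing: salt = 32,000×30.4 + 4,580×30.6 = 1,112,948; volume = 36,580 L
After evaporation: salt unchanged = 1,112,948; volume = 36,580 − 6,400 = 30,180 L
S = 1,112,948 / 30,180 = 36.877 g/kg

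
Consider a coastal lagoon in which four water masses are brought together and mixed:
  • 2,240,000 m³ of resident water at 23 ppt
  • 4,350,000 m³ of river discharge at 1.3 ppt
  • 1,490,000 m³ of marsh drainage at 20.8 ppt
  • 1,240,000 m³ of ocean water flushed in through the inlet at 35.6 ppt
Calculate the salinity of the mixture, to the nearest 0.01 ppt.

14.20 ppt

Weighted by volume,
salt = 2,240,000×23 + 4,350,000×1.3 + 1,490,000×20.8 + 1,240,000×35.6 = 51,520,000 + 5,655,000 + 30,992,000 + 44,144,000 = 132,311,000
volume = 2,240,000 + 4,350,000 + 1,490,000 + 1,240,000 = 9,320,000 m³
S = 132,311,000 / 9,320,000 = 14.1965 ppt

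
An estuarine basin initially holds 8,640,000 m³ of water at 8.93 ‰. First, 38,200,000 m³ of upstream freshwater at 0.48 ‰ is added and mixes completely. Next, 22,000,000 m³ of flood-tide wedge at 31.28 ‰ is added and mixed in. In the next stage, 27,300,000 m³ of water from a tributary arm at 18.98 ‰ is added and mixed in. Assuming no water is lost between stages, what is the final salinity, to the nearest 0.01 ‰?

13.54 ‰

Salt balance:
Initial salt = 8,640,000×8.93 = 77,155,200
After stage 1: salt = 77,155,200 + 38,200,000×0.48 = 95,491,200; volume = 46,840,000 m³; S = 2.039 ‰
After stage 2: salt = 95,491,200 + 22,000,000×31.28 = 783,651,200; volume = 68,840,000 m³; S = 11.384 ‰
After stage 3: salt = 783,651,200 + 27,300,000×18.98 = 1,301,805,200; volume = 96,140,000 m³
S = 1,301,805,200 / 96,140,000 = 13.5407 ‰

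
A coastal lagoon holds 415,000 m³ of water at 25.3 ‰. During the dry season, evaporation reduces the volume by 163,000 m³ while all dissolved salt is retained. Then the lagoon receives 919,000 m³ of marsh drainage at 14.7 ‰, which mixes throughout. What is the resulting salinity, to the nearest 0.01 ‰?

After evaporation: salt = 415,000×25.3 = 10,499,500; volume = 415,000 − 163,000 = 252,000 m³
After mixing: salt = 10,499,500 + 919,000×14.7 = 24,008,800; volume = 252,000 + 919,000 = 1,171,000 m³
S = 24,008,800 / 1,171,000 = 20.5028 ‰

20.50 ‰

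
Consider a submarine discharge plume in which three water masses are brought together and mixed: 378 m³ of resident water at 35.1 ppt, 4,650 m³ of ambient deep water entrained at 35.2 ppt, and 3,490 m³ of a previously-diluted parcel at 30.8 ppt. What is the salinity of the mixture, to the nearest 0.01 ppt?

Weighted by volume,
salt = 378×35.1 + 4,650×35.2 + 3,490×30.8 = 13,267.8 + 163,680 + 107,492 = 284,439.8
volume = 378 + 4,650 + 3,490 = 8,518 m³
S = 284,439.8 / 8,518 = 33.3928 ppt

33.39 ppt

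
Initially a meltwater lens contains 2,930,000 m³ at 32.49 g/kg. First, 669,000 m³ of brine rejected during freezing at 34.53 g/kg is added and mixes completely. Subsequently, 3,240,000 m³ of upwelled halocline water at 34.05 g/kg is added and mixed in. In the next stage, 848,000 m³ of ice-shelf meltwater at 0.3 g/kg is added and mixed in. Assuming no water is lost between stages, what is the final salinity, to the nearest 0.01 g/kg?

Weighted by volume,
Initial salt = 2,930,000×32.49 = 95,195,700
After stage 1: salt = 95,195,700 + 669,000×34.53 = 118,296,270; volume = 3,599,000 m³; S = 32.869 g/kg
After stage 2: salt = 118,296,270 + 3,240,000×34.05 = 228,618,270; volume = 6,839,000 m³; S = 33.429 g/kg
After stage 3: salt = 228,618,270 + 848,000×0.3 = 228,872,670; volume = 7,687,000 m³
S = 228,872,670 / 7,687,000 = 29.774 g/kg

29.77 g/kg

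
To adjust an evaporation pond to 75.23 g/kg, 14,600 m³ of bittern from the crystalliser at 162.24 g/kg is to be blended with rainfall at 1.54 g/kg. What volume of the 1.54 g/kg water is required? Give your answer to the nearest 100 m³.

17200 m³

Salt balance: 14,600×162.24 + V×1.54 = (14,600+V)×75.23
2,368,704 + 1.54V = 1,098,358 + 75.23V
1,270,346 = 73.69V
V = 17,239.06 m³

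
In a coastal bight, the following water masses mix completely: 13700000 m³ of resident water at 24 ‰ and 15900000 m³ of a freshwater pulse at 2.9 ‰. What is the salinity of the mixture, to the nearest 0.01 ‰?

12.67 ‰

Salt balance:
salt = 13,700,000×24 + 15,900,000×2.9 = 328,800,000 + 46,110,000 = 374,910,000
volume = 13,700,000 + 15,900,000 = 29,600,000 m³
S = 374,910,000 / 29,600,000 = 12.6659 ‰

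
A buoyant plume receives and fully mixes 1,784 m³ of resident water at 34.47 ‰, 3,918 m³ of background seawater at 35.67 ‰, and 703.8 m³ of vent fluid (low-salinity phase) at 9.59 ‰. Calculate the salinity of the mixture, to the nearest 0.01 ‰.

32.47 ‰

Total salt / total volume:
salt = 1,784×34.47 + 3,918×35.67 + 703.8×9.59 = 61,494.48 + 139,755.06 + 6,749.442 = 207,998.982
volume = 1,784 + 3,918 + 703.8 = 6,405.8 m³
S = 207,998.982 / 6,405.8 = 32.4704 ‰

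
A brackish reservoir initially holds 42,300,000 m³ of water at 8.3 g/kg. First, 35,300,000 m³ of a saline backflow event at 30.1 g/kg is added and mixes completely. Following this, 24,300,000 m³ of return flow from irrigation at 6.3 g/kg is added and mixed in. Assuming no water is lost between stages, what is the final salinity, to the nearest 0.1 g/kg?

15.4 g/kg

Conserving salt mass:
Initial salt = 42,300,000×8.3 = 351,090,000
After stage 1: salt = 351,090,000 + 35,300,000×30.1 = 1,413,620,000; volume = 77,600,000 m³; S = 18.217 g/kg
After stage 2: salt = 1,413,620,000 + 24,300,000×6.3 = 1,566,710,000; volume = 101,900,000 m³
S = 1,566,710,000 / 101,900,000 = 15.375 g/kg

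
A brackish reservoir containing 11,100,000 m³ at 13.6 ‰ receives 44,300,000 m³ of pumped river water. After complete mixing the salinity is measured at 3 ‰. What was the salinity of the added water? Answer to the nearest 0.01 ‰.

0.34 ‰

Salt balance: 11,100,000×13.6 + 44,300,000×S = 55,400,000×3
150,960,000 + 44,300,000·S = 166,200,000
S = (166,200,000 − 150,960,000) / 44,300,000 = 0.344 ‰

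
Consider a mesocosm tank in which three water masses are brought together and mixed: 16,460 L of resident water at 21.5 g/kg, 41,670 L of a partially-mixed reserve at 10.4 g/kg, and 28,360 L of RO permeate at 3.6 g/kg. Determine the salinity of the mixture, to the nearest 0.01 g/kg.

10.28 g/kg

Salt balance:
salt = 16,460×21.5 + 41,670×10.4 + 28,360×3.6 = 353,890 + 433,368 + 102,096 = 889,354
volume = 16,460 + 41,670 + 28,360 = 86,490 L
S = 889,354 / 86,490 = 10.2827 g/kg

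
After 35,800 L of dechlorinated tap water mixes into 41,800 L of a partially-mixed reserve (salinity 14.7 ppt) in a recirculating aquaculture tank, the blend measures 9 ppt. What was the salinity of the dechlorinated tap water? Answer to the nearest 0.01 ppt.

2.34 ppt

Salt balance: 41,800×14.7 + 35,800×S = 77,600×9
614,460 + 35,800·S = 698,400
S = (698,400 − 614,460) / 35,800 = 2.3447 ppt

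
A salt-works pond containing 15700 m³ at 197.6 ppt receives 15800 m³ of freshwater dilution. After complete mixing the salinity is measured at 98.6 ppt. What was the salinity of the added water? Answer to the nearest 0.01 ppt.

0.23 ppt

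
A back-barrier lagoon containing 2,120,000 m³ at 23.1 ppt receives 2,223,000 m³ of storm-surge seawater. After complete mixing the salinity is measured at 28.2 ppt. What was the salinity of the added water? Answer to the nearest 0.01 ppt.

Salt balance: 2,120,000×23.1 + 2,223,000×S = 4,343,000×28.2
48,972,000 + 2,223,000·S = 122,472,600
S = (122,472,600 − 48,972,000) / 2,223,000 = 33.0637 ppt

33.06 ppt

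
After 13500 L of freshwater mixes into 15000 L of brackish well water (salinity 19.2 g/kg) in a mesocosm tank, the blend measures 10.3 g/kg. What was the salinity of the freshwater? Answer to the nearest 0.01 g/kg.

0.41 g/kg

Salt balance: 15,000×19.2 + 13,500×S = 28,500×10.3
288,000 + 13,500·S = 293,550
S = (293,550 − 288,000) / 13,500 = 0.4111 g/kg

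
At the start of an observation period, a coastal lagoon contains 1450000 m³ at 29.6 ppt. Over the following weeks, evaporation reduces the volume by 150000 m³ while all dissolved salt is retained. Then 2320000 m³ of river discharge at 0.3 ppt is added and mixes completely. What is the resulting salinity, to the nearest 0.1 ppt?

12.0 ppt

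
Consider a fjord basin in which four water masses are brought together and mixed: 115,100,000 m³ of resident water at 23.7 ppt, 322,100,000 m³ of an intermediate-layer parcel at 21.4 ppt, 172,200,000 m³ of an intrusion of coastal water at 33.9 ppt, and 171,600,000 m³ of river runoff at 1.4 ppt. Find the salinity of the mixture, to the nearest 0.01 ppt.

Mass of salt is conserved:
salt = 115,100,000×23.7 + 322,100,000×21.4 + 172,200,000×33.9 + 171,600,000×1.4 = 2,727,870,000 + 6,892,940,000 + 5,837,580,000 + 240,240,000 = 15,698,630,000
volume = 115,100,000 + 322,100,000 + 172,200,000 + 171,600,000 = 781,000,000 m³
S = 15,698,630,000 / 781,000,000 = 20.1007 ppt

20.10 ppt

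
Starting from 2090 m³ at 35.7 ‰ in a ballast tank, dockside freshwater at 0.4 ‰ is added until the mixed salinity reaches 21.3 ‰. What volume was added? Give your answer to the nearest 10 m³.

Salt balance: 2,090×35.7 + V×0.4 = (2,090+V)×21.3
74,613 + 0.4V = 44,517 + 21.3V
30,096 = 20.9V
V = 1,440 m³

1440 m³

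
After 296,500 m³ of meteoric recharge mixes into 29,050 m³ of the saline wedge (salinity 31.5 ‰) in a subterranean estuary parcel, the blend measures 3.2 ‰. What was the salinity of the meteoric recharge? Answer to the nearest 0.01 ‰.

Salt balance: 29,050×31.5 + 296,500×S = 325,550×3.2
915,075 + 296,500·S = 1,041,760
S = (1,041,760 − 915,075) / 296,500 = 0.4273 ‰

0.43 ‰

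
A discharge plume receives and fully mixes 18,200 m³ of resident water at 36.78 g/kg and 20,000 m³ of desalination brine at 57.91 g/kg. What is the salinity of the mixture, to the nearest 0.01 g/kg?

47.84 g/kg

Weighted by volume,
salt = 18,200×36.78 + 20,000×57.91 = 669,396 + 1,158,200 = 1,827,596
volume = 18,200 + 20,000 = 38,200 m³
S = 1,827,596 / 38,200 = 47.8428 g/kg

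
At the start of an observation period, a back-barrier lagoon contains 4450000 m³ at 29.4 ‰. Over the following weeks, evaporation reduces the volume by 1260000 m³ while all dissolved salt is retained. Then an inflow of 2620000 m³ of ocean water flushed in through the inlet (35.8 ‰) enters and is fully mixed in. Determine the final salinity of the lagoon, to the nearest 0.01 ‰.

38.66 ‰

After evaporation: salt = 4,450,000×29.4 = 130,830,000; volume = 4,450,000 − 1,260,000 = 3,190,000 m³
After mixing: salt = 130,830,000 + 2,620,000×35.8 = 224,626,000; volume = 3,190,000 + 2,620,000 = 5,810,000 m³
S = 224,626,000 / 5,810,000 = 38.662 ‰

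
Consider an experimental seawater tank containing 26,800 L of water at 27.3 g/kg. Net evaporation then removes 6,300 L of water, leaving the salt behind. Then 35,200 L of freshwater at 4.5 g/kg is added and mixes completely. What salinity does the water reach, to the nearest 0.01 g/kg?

15.98 g/kg

After evaporation: salt = 26,800×27.3 = 731,640; volume = 26,800 − 6,300 = 20,500 L
After mixing: salt = 731,640 + 35,200×4.5 = 890,040; volume = 20,500 + 35,200 = 55,700 L
S = 890,040 / 55,700 = 15.9792 g/kg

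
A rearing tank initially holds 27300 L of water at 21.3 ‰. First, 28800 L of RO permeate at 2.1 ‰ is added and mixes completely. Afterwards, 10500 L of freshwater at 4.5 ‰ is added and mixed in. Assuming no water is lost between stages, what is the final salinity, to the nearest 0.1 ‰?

10.3 ‰

Mass of salt is conserved:
Initial salt = 27,300×21.3 = 581,490
After stage 1: salt = 581,490 + 28,800×2.1 = 641,970; volume = 56,100 L; S = 11.443 ‰
After stage 2: salt = 641,970 + 10,500×4.5 = 689,220; volume = 66,600 L
S = 689,220 / 66,600 = 10.3486 ‰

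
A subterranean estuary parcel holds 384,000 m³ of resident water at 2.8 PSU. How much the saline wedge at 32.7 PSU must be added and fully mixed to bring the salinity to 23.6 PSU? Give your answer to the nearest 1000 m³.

878000 m³

Salt balance: 384,000×2.8 + V×32.7 = (384,000+V)×23.6
1,075,200 + 32.7V = 9,062,400 + 23.6V
7,987,200 = 9.1V
V = 877,714.29 m³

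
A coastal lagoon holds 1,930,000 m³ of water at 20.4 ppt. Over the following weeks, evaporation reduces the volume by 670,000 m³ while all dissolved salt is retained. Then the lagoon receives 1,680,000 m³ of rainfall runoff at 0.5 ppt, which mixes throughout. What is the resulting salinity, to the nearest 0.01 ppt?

13.68 ppt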